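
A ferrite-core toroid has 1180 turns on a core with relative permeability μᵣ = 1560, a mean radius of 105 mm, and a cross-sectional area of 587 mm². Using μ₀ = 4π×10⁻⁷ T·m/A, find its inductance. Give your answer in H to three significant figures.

L ≈ 2.43 H

For a thin toroid, L = μ₀μᵣN²A/(2πR).
L = (4π×10⁻⁷)(1560)(1180)²(5.870×10^-4) / (2π×0.105 m) = 2.429 H.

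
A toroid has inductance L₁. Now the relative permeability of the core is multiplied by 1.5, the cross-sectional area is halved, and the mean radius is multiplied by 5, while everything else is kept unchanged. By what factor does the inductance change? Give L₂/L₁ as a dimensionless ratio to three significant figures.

L₂/L₁ = 0.150

For a toroid, L ∝ μᵣN²A/R.
L₂/L₁ = (1.5) × (0.5) × (5)^-1 = 0.150.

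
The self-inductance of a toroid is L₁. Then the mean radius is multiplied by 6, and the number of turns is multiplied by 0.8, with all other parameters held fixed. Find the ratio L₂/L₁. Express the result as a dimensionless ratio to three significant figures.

L₂/L₁ = 0.107

For a toroid, L ∝ μᵣN²A/R.
L₂/L₁ = (6)^-1 × (0.8)^2 = 0.107.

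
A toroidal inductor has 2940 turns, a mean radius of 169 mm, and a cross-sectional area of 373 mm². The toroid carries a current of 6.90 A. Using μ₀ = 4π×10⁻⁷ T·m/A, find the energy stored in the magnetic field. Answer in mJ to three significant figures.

L = μ₀N²A/(2πR) = (4π×10⁻⁷)(2940)²(3.730×10^-4)/(2π×0.169) = 3.815×10^-3 H.
U = ½LI² = ½(3.815×10^-3)(6.90)² = 9.083×10^-2 J.

U ≈ 90.8 mJ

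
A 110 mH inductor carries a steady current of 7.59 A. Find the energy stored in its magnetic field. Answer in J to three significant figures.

Stored magnetic energy: U = ½LI².
U = ½(0.11 H)(7.59 A)² = 3.168 J.

U ≈ 3.17 J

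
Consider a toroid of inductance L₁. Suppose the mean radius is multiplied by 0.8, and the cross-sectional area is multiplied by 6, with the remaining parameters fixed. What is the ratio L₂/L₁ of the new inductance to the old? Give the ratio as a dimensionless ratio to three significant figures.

For a toroid, L ∝ μᵣN²A/R.
L₂/L₁ = (0.8)^-1 × (6) = 7.50.

L₂/L₁ = 7.50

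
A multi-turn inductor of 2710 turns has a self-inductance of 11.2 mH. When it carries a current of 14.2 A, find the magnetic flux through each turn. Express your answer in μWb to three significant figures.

From L = NΦ_B/I, the flux per turn is Φ_B = LI/N.
Φ_B = (1.120×10^-2 H)(14.2 A)/2710 = 5.869×10^-5 Wb.

Φ_B ≈ 58.7 μWb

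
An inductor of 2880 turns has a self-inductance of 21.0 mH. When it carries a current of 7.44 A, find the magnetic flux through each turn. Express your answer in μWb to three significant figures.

From L = NΦ_B/I, the flux per turn is Φ_B = LI/N.
Φ_B = (2.100×10^-2 H)(7.44 A)/2880 = 5.425×10^-5 Wb.

Φ_B ≈ 54.3 μWb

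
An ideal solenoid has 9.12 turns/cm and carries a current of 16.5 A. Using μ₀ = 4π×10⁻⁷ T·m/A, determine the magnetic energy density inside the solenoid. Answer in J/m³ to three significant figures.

u ≈ 142 J/m³

B = μ₀nI = (4π×10⁻⁷)(912)(16.5) = 1.891×10^-2 T.
u = B²/(2μ₀) = (1.891×10^-2)²/(2×4π×10⁻⁷) = 142.3 J/m³.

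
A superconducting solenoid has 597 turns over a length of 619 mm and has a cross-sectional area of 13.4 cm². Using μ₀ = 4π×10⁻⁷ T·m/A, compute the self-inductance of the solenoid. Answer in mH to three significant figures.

L ≈ 0.970 mH

A = 13.4 cm² = 1.340×10^-3 m².
For a long solenoid, L = μ₀N²A/ℓ.
L = (4π×10⁻⁷)(597)²(1.340×10^-3)/(0.619 m) = 9.696×10^-4 H.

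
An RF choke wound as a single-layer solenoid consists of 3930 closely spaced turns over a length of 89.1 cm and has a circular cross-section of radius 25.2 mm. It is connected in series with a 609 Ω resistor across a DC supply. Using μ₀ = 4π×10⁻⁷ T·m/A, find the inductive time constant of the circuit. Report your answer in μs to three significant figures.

τ ≈ 71.4 μs

A = πr² = π(2.520×10^-2 m)² = 1.995×10^-3 m².
L = μ₀N²A/ℓ = (4π×10⁻⁷)(3930)²(1.995×10^-3)/(0.891) = 4.346×10^-2 H.
τ = L/R = (4.346×10^-2)/(609) = 7.136×10^-5 s.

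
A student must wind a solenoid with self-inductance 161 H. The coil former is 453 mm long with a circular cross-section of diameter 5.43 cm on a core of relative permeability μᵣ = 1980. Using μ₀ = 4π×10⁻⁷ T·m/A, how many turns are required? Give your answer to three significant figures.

N ≈ 3560 turns

A = π(d/2)² = π(2.715×10^-2 m)² = 2.316×10^-3 m².
From L = μ₀μᵣN²A/ℓ, N = √(Lℓ / (μ₀μᵣA)).
N = √[(161)(0.453) / ((4π×10⁻⁷)(1980)×2.316×10^-3)] = √(1.266×10^7) ≈ 3557.8.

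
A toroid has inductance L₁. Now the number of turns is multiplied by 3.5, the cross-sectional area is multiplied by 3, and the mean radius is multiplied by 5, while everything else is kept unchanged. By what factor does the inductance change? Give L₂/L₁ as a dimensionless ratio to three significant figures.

L₂/L₁ = 7.35

For a toroid, L ∝ μᵣN²A/R.
L₂/L₁ = (3.5)^2 × (3) × (5)^-1 = 7.35.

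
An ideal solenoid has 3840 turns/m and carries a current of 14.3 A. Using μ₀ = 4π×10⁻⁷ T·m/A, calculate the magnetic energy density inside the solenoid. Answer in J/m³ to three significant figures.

B = μ₀nI = (4π×10⁻⁷)(3.840×10^3)(14.3) = 6.900×10^-2 T.
u = B²/(2μ₀) = (6.900×10^-2)²/(2×4π×10⁻⁷) = 1.8946×10^3 J/m³.

u ≈ 1890 J/m³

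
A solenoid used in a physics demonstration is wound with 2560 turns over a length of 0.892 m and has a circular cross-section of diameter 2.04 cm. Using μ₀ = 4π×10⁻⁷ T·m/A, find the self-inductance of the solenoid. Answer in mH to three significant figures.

L ≈ 3.02 mH

A = π(d/2)² = π(1.020×10^-2 m)² = 3.269×10^-4 m².
For a long solenoid, L = μ₀N²A/ℓ.
L = (4π×10⁻⁷)(2560)²(3.269×10^-4)/(0.892 m) = 3.018×10^-3 H.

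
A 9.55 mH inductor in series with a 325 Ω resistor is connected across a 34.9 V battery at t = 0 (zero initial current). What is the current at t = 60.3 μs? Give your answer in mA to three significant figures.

τ = L/R = 9.550×10^-3/325 = 2.938×10^-5 s; final current I_∞ = ε/R = 34.9/325 = 0.1074 A.
I(t) = I_∞(1 − e^(−t/τ)) with t/τ = 2.052.
I = (0.1074)(1 − e^(−2.052)) = 9.359×10^-2 A.

I ≈ 93.6 mA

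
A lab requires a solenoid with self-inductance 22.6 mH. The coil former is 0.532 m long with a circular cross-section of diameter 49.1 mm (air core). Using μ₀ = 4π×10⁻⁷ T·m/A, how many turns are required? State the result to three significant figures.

A = π(d/2)² = π(2.455×10^-2 m)² = 1.893×10^-3 m².
From L = μ₀N²A/ℓ, N = √(Lℓ / (μ₀A)).
N = √[(2.260×10^-2)(0.532) / ((4π×10⁻⁷)×1.893×10^-3)] = √(5.053×10^6) ≈ 2247.9.

N ≈ 2250 turns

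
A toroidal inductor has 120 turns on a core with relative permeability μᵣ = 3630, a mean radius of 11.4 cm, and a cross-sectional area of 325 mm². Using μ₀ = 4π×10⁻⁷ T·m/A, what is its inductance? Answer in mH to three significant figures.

L ≈ 29.8 mH

For a thin toroid, L = μ₀μᵣN²A/(2πR).
L = (4π×10⁻⁷)(3630)(120)²(3.250×10^-4) / (2π×0.114 m) = 2.980×10^-2 H.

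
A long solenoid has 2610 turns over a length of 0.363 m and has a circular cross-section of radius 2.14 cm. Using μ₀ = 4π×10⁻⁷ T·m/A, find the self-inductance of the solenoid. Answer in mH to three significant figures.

A = πr² = π(2.140×10^-2 m)² = 1.439×10^-3 m².
For a long solenoid, L = μ₀N²A/ℓ.
L = (4π×10⁻⁷)(2610)²(1.439×10^-3)/(0.363 m) = 3.393×10^-2 H.

L ≈ 33.9 mH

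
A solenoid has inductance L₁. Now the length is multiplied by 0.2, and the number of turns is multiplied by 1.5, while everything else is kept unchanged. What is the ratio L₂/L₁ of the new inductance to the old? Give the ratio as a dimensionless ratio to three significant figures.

L₂/L₁ = 11.3

For a solenoid, L ∝ μᵣN²A/ℓ.
L₂/L₁ = (0.2)^-1 × (1.5)^2 = 11.3.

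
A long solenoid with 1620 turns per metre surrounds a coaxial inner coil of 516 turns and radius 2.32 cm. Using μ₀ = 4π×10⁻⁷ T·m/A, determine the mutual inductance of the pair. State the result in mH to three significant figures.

M ≈ 1.78 mH

The outer solenoid produces a uniform field B₁ = μ₀n₁I₁ across the inner coil,
so the flux linkage is N₂Φ = N₂B₁A₂ = μ₀n₁N₂A₂·I₁, giving M = μ₀n₁N₂A₂.
A₂ = πr² = π(2.320×10^-2 m)² = 1.691×10^-3 m².
M = (4π×10⁻⁷)(1620)(516)(1.691×10^-3) = 1.776×10^-3 H.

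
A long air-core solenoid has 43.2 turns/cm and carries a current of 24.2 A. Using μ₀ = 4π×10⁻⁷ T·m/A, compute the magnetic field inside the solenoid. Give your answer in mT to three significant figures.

Inside a long solenoid, B = μ₀nI.
B = (4π×10⁻⁷)(4.320×10^3 m⁻¹)(24.2 A) = 0.1314 T.

B ≈ 131 mT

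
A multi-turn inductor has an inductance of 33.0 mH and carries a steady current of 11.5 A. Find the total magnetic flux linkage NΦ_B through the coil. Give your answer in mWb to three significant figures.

From L = NΦ_B/I, the flux linkage is NΦ_B = LI.
NΦ_B = (3.300×10^-2 H)(11.5 A) = 0.3795 Wb.

NΦ_B ≈ 380 mWb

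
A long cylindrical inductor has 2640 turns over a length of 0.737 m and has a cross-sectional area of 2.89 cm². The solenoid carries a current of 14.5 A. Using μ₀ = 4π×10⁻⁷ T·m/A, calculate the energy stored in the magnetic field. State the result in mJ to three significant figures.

A = 2.89 cm² = 2.890×10^-4 m².
L = μ₀N²A/ℓ = (4π×10⁻⁷)(2640)²(2.890×10^-4)/(0.737) = 3.434×10^-3 H.
U = ½LI² = ½(3.434×10^-3)(14.5)² = 0.361 J.

U ≈ 361 mJ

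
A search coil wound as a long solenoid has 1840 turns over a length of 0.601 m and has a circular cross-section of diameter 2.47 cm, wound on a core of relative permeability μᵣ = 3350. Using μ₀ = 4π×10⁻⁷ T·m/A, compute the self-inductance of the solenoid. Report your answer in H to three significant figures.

A = π(d/2)² = π(1.235×10^-2 m)² = 4.792×10^-4 m².
For a long solenoid, L = μ₀μᵣN²A/ℓ.
L = (4π×10⁻⁷)(3350)(1840)²(4.792×10^-4)/(0.601 m) = 11.36 H.

L ≈ 11.4 H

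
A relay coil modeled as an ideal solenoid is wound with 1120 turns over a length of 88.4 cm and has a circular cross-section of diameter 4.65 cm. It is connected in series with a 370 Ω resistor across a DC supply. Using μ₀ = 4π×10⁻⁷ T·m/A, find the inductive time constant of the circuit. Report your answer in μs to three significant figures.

A = π(d/2)² = π(2.325×10^-2 m)² = 1.698×10^-3 m².
L = μ₀N²A/ℓ = (4π×10⁻⁷)(1120)²(1.698×10^-3)/(0.884) = 3.028×10^-3 H.
τ = L/R = (3.028×10^-3)/(370) = 8.184×10^-6 s.

τ ≈ 8.18 μs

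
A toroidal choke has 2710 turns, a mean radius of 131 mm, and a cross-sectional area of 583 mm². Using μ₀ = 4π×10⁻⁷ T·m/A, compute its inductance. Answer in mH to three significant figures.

For a thin toroid, L = μ₀N²A/(2πR).
L = (4π×10⁻⁷)(2710)²(5.830×10^-4) / (2π×0.131 m) = 6.537×10^-3 H.

L ≈ 6.54 mH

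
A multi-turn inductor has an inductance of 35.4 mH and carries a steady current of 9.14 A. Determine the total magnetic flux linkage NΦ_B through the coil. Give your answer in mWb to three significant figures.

From L = NΦ_B/I, the flux linkage is NΦ_B = LI.
NΦ_B = (3.540×10^-2 H)(9.14 A) = 0.3236 Wb.

NΦ_B ≈ 324 mWb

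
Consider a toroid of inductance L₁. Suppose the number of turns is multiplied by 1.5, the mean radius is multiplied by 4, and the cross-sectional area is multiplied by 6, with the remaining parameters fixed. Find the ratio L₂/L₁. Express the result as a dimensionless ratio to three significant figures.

L₂/L₁ = 3.38

For a toroid, L ∝ μᵣN²A/R.
L₂/L₁ = (1.5)^2 × (4)^-1 × (6) = 3.38.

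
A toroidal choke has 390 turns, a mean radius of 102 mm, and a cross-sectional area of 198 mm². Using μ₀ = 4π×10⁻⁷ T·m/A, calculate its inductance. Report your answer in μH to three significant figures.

For a thin toroid, L = μ₀N²A/(2πR).
L = (4π×10⁻⁷)(390)²(1.980×10^-4) / (2π×0.102 m) = 5.905×10^-5 H.

L ≈ 59.1 μH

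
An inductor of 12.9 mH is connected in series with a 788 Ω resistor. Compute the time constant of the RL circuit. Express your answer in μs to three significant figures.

τ = L/R = (1.290×10^-2 H)/(788 Ω) = 1.637×10^-5 s.

τ ≈ 16.4 μs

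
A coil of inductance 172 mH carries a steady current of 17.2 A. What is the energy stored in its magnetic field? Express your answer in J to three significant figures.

Stored magnetic energy: U = ½LI².
U = ½(0.172 H)(17.2 A)² = 25.44 J.

U ≈ 25.4 J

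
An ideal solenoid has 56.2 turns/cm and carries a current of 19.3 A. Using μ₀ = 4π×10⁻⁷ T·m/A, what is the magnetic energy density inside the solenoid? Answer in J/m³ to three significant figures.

B = μ₀nI = (4π×10⁻⁷)(5.620×10^3)(19.3) = 0.1363 T.
u = B²/(2μ₀) = (0.1363)²/(2×4π×10⁻⁷) = 7.392×10^3 J/m³.

u ≈ 7390 J/m³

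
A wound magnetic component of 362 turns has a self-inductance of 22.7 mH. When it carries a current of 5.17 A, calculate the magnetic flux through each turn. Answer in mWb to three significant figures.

From L = NΦ_B/I, the flux per turn is Φ_B = LI/N.
Φ_B = (2.270×10^-2 H)(5.17 A)/362 = 3.242×10^-4 Wb.

Φ_B ≈ 0.324 mWb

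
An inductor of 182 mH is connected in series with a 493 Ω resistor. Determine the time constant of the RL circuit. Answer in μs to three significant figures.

τ = L/R = (0.182 H)/(493 Ω) = 3.692×10^-4 s.

τ ≈ 369 μs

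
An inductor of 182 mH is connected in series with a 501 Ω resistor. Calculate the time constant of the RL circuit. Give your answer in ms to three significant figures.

τ = L/R = (0.182 H)/(501 Ω) = 3.633×10^-4 s.

τ ≈ 0.363 ms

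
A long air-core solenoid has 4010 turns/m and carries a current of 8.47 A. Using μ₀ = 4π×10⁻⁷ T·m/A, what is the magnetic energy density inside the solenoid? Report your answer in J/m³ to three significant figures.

B = μ₀nI = (4π×10⁻⁷)(4.010×10^3)(8.47) = 4.268×10^-2 T.
u = B²/(2μ₀) = (4.268×10^-2)²/(2×4π×10⁻⁷) = 724.8 J/m³.

u ≈ 725 J/m³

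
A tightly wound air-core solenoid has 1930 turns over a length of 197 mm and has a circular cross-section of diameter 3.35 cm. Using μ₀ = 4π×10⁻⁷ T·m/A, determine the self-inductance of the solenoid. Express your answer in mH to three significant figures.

L ≈ 20.9 mH

A = π(d/2)² = π(1.675×10^-2 m)² = 8.814×10^-4 m².
For a long solenoid, L = μ₀N²A/ℓ.
L = (4π×10⁻⁷)(1930)²(8.814×10^-4)/(0.197 m) = 2.094×10^-2 H.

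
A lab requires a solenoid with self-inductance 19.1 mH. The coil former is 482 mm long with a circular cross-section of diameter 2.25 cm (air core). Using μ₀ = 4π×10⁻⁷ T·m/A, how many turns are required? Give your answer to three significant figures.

A = π(d/2)² = π(1.125×10^-2 m)² = 3.976×10^-4 m².
From L = μ₀N²A/ℓ, N = √(Lℓ / (μ₀A)).
N = √[(1.910×10^-2)(0.482) / ((4π×10⁻⁷)×3.976×10^-4)] = √(1.843×10^7) ≈ 4292.5.

N ≈ 4290 turns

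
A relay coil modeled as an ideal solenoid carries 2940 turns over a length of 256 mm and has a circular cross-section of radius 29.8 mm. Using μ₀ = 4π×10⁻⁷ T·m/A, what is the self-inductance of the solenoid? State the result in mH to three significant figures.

L ≈ 118 mH

A = πr² = π(2.980×10^-2 m)² = 2.790×10^-3 m².
For a long solenoid, L = μ₀N²A/ℓ.
L = (4π×10⁻⁷)(2940)²(2.790×10^-3)/(0.256 m) = 0.1184 H.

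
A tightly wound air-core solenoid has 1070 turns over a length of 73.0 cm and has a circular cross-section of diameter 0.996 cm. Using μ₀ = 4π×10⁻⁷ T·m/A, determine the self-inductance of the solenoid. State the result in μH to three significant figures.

L ≈ 154 μH

A = π(d/2)² = π(4.980×10^-3 m)² = 7.791×10^-5 m².
For a long solenoid, L = μ₀N²A/ℓ.
L = (4π×10⁻⁷)(1070)²(7.791×10^-5)/(0.73 m) = 1.536×10^-4 H.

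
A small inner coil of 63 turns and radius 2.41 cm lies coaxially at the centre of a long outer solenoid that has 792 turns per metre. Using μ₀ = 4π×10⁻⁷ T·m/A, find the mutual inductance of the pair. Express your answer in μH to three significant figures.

The outer solenoid produces a uniform field B₁ = μ₀n₁I₁ across the inner coil,
so the flux linkage is N₂Φ = N₂B₁A₂ = μ₀n₁N₂A₂·I₁, giving M = μ₀n₁N₂A₂.
A₂ = πr² = π(2.410×10^-2 m)² = 1.8247×10^-3 m².
M = (4π×10⁻⁷)(792)(63)(1.8247×10^-3) = 1.144×10^-4 H.

M ≈ 114 μH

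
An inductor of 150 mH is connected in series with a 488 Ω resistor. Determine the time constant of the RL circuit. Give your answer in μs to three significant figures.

τ = L/R = (0.15 H)/(488 Ω) = 3.074×10^-4 s.

τ ≈ 307 μs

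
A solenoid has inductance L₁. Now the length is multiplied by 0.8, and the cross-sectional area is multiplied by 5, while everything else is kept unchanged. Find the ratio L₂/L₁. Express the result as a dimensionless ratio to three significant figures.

For a solenoid, L ∝ μᵣN²A/ℓ.
L₂/L₁ = (0.8)^-1 × (5) = 6.25.

L₂/L₁ = 6.25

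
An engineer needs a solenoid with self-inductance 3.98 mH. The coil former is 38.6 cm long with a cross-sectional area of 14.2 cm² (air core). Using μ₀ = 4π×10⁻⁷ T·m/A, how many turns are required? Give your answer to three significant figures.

N ≈ 928 turns

A = 14.2 cm² = 1.420×10^-3 m².
From L = μ₀N²A/ℓ, N = √(Lℓ / (μ₀A)).
N = √[(3.980×10^-3)(0.386) / ((4π×10⁻⁷)×1.420×10^-3)] = √(8.609×10^5) ≈ 927.9.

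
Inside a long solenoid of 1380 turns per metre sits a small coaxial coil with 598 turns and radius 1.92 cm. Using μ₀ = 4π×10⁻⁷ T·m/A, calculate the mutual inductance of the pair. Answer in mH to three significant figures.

M ≈ 1.20 mH

The outer solenoid produces a uniform field B₁ = μ₀n₁I₁ across the inner coil,
so the flux linkage is N₂Φ = N₂B₁A₂ = μ₀n₁N₂A₂·I₁, giving M = μ₀n₁N₂A₂.
A₂ = πr² = π(1.920×10^-2 m)² = 1.158×10^-3 m².
M = (4π×10⁻⁷)(1380)(598)(1.158×10^-3) = 1.201×10^-3 H.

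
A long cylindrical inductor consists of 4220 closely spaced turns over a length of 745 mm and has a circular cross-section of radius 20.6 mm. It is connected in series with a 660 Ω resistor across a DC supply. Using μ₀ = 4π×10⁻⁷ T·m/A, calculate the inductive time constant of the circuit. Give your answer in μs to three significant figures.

τ ≈ 60.7 μs

A = πr² = π(2.060×10^-2 m)² = 1.333×10^-3 m².
L = μ₀N²A/ℓ = (4π×10⁻⁷)(4220)²(1.333×10^-3)/(0.745) = 4.0046×10^-2 H.
τ = L/R = (4.0046×10^-2)/(660) = 6.068×10^-5 s.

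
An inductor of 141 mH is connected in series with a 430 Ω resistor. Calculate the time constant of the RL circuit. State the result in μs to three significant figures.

τ = L/R = (0.141 H)/(430 Ω) = 3.279×10^-4 s.

τ ≈ 328 μs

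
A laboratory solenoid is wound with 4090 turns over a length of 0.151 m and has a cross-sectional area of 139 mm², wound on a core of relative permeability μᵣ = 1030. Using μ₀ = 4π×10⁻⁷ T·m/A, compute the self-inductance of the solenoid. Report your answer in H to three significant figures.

L ≈ 19.9 H

A = 139 mm² = 1.390×10^-4 m².
For a long solenoid, L = μ₀μᵣN²A/ℓ.
L = (4π×10⁻⁷)(1030)(4090)²(1.390×10^-4)/(0.151 m) = 19.93 H.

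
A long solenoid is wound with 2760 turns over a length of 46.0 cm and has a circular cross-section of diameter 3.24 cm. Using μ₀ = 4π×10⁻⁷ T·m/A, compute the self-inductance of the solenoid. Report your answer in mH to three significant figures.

A = π(d/2)² = π(1.620×10^-2 m)² = 8.2448×10^-4 m².
For a long solenoid, L = μ₀N²A/ℓ.
L = (4π×10⁻⁷)(2760)²(8.2448×10^-4)/(0.46 m) = 1.716×10^-2 H.

L ≈ 17.2 mH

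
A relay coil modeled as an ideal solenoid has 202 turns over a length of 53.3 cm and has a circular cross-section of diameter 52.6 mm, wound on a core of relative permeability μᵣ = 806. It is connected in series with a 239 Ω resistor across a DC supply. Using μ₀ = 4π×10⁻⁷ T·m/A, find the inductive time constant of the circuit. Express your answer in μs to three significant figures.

τ ≈ 705 μs

A = π(d/2)² = π(2.630×10^-2 m)² = 2.173×10^-3 m².
L = μ₀μᵣN²A/ℓ = (4π×10⁻⁷)(806)(202)²(2.173×10^-3)/(0.533) = 0.16849 H.
τ = L/R = (0.16849)/(239) = 7.050×10^-4 s.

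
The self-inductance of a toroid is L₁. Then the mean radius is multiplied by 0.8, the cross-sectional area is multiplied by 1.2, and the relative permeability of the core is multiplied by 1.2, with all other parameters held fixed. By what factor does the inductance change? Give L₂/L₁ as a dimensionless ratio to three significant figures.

L₂/L₁ = 1.80

For a toroid, L ∝ μᵣN²A/R.
L₂/L₁ = (0.8)^-1 × (1.2) × (1.2) = 1.80.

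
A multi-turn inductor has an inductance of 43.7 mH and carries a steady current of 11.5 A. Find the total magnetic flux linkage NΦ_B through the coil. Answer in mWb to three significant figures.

From L = NΦ_B/I, the flux linkage is NΦ_B = LI.
NΦ_B = (4.370×10^-2 H)(11.5 A) = 0.5026 Wb.

NΦ_B ≈ 503 mWb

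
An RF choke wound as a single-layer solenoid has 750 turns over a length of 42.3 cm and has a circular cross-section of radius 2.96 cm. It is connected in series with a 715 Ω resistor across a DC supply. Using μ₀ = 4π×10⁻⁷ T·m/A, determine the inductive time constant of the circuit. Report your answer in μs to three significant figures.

A = πr² = π(2.960×10^-2 m)² = 2.753×10^-3 m².
L = μ₀N²A/ℓ = (4π×10⁻⁷)(750)²(2.753×10^-3)/(0.423) = 4.600×10^-3 H.
τ = L/R = (4.600×10^-3)/(715) = 6.433×10^-6 s.

τ ≈ 6.43 μs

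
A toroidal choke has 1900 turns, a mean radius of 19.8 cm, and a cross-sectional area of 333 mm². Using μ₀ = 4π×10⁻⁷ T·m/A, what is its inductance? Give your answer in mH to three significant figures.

For a thin toroid, L = μ₀N²A/(2πR).
L = (4π×10⁻⁷)(1900)²(3.330×10^-4) / (2π×0.198 m) = 1.214×10^-3 H.

L ≈ 1.21 mH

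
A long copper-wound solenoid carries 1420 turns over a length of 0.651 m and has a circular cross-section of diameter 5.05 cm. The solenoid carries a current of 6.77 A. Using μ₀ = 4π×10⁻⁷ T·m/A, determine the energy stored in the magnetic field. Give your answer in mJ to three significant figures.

U ≈ 179 mJ

A = π(d/2)² = π(2.525×10^-2 m)² = 2.003×10^-3 m².
L = μ₀N²A/ℓ = (4π×10⁻⁷)(1420)²(2.003×10^-3)/(0.651) = 7.796×10^-3 H.
U = ½LI² = ½(7.796×10^-3)(6.77)² = 0.1787 J.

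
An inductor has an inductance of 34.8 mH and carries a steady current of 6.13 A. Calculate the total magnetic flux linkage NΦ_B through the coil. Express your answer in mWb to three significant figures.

NΦ_B ≈ 213 mWb

From L = NΦ_B/I, the flux linkage is NΦ_B = LI.
NΦ_B = (3.480×10^-2 H)(6.13 A) = 0.2133 Wb.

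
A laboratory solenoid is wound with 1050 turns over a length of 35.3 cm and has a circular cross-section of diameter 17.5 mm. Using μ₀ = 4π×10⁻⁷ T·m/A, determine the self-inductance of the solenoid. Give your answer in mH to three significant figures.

L ≈ 0.944 mH

A = π(d/2)² = π(8.750×10^-3 m)² = 2.405×10^-4 m².
For a long solenoid, L = μ₀N²A/ℓ.
L = (4π×10⁻⁷)(1050)²(2.405×10^-4)/(0.353 m) = 9.440×10^-4 H.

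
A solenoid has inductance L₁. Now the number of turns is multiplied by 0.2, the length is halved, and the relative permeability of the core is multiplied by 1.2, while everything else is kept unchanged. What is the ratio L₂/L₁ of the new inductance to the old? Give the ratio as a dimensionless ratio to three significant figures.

For a solenoid, L ∝ μᵣN²A/ℓ.
L₂/L₁ = (0.2)^2 × (0.5)^-1 × (1.2) = 0.0960.

L₂/L₁ = 0.0960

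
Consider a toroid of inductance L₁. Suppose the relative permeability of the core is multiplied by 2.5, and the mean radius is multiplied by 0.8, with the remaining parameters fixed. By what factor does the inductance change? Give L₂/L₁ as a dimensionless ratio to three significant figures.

For a toroid, L ∝ μᵣN²A/R.
L₂/L₁ = (2.5) × (0.8)^-1 = 3.13.

L₂/L₁ = 3.13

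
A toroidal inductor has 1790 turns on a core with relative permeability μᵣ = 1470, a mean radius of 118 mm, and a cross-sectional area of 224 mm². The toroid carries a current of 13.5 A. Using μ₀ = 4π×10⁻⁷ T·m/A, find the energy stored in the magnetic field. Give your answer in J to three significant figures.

L = μ₀μᵣN²A/(2πR) = (4π×10⁻⁷)(1470)(1790)²(2.240×10^-4)/(2π×0.118) = 1.788 H.
U = ½LI² = ½(1.788)(13.5)² = 163 J.

U ≈ 163 J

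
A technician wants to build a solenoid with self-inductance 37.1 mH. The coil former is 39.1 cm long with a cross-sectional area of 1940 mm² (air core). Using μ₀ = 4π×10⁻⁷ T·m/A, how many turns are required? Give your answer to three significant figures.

N ≈ 2440 turns

A = 1940 mm² = 1.940×10^-3 m².
From L = μ₀N²A/ℓ, N = √(Lℓ / (μ₀A)).
N = √[(3.710×10^-2)(0.391) / ((4π×10⁻⁷)×1.940×10^-3)] = √(5.950×10^6) ≈ 2439.3.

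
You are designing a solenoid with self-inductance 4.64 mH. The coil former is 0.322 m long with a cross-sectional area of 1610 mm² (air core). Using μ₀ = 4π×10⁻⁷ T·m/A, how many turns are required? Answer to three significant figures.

A = 1610 mm² = 1.610×10^-3 m².
From L = μ₀N²A/ℓ, N = √(Lℓ / (μ₀A)).
N = √[(4.640×10^-3)(0.322) / ((4π×10⁻⁷)×1.610×10^-3)] = √(7.3848×10^5) ≈ 859.3.

N ≈ 859 turns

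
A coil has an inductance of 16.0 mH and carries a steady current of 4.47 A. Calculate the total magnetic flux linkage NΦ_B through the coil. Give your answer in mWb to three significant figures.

From L = NΦ_B/I, the flux linkage is NΦ_B = LI.
NΦ_B = (1.600×10^-2 H)(4.47 A) = 7.152×10^-2 Wb.

NΦ_B ≈ 71.5 mWb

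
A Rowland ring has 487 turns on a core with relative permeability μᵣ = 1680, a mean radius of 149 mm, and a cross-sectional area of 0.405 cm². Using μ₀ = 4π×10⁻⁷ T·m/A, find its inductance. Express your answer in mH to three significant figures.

L ≈ 21.7 mH

For a thin toroid, L = μ₀μᵣN²A/(2πR).
L = (4π×10⁻⁷)(1680)(487)²(4.050×10^-5) / (2π×0.149 m) = 2.166×10^-2 H.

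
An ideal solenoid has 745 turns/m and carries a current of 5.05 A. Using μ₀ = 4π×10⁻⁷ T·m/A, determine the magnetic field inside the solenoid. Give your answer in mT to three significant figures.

B ≈ 4.73 mT

Inside a long solenoid, B = μ₀nI.
B = (4π×10⁻⁷)(745 m⁻¹)(5.05 A) = 4.728×10^-3 T.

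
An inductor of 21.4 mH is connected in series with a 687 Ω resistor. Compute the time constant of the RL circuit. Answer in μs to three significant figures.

τ ≈ 31.1 μs

τ = L/R = (2.140×10^-2 H)/(687 Ω) = 3.11499×10^-5 s.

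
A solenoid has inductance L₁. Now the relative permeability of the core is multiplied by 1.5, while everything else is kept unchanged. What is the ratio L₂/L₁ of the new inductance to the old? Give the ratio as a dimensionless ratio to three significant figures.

L₂/L₁ = 1.50

For a solenoid, L ∝ μᵣN²A/ℓ.
L₂/L₁ = (1.5) = 1.50.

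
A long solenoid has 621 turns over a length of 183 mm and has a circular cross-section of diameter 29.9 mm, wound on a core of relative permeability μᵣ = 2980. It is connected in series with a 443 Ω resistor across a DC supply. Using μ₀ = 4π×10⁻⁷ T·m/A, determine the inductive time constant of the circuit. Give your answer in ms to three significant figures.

τ ≈ 12.5 ms

A = π(d/2)² = π(1.495×10^-2 m)² = 7.022×10^-4 m².
L = μ₀μᵣN²A/ℓ = (4π×10⁻⁷)(2980)(621)²(7.022×10^-4)/(0.183) = 5.541 H.
τ = L/R = (5.541)/(443) = 1.251×10^-2 s.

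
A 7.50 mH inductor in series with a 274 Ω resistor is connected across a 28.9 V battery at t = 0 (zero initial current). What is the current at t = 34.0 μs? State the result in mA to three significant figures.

τ = L/R = 7.500×10^-3/274 = 2.737×10^-5 s; final current I_∞ = ε/R = 28.9/274 = 0.10547 A.
I(t) = I_∞(1 − e^(−t/τ)) with t/τ = 1.242.
I = (0.10547)(1 − e^(−1.242)) = 7.502×10^-2 A.

I ≈ 75.0 mA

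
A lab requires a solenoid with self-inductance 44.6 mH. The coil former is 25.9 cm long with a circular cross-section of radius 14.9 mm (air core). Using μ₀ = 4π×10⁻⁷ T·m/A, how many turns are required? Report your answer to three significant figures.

A = πr² = π(1.490×10^-2 m)² = 6.9746×10^-4 m².
From L = μ₀N²A/ℓ, N = √(Lℓ / (μ₀A)).
N = √[(4.460×10^-2)(0.259) / ((4π×10⁻⁷)×6.9746×10^-4)] = √(1.318×10^7) ≈ 3630.4.

N ≈ 3630 turns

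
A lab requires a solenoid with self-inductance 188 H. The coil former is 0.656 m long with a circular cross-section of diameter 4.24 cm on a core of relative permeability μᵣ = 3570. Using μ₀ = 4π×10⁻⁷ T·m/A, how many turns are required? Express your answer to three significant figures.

N ≈ 4410 turns

A = π(d/2)² = π(2.120×10^-2 m)² = 1.412×10^-3 m².
From L = μ₀μᵣN²A/ℓ, N = √(Lℓ / (μ₀μᵣA)).
N = √[(188)(0.656) / ((4π×10⁻⁷)(3570)×1.412×10^-3)] = √(1.947×10^7) ≈ 4412.5.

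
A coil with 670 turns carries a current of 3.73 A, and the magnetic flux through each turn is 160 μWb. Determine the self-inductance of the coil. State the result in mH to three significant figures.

Self-inductance is defined by L = NΦ_B/I (flux linkage over current).
L = (670)(1.600×10^-4 Wb)/(3.73 A) = 2.874×10^-2 H.

L ≈ 28.7 mH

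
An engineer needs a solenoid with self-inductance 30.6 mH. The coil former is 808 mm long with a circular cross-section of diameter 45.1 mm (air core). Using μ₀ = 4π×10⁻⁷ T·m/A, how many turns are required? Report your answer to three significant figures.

A = π(d/2)² = π(2.255×10^-2 m)² = 1.598×10^-3 m².
From L = μ₀N²A/ℓ, N = √(Lℓ / (μ₀A)).
N = √[(3.060×10^-2)(0.808) / ((4π×10⁻⁷)×1.598×10^-3)] = √(1.232×10^7) ≈ 3509.5.

N ≈ 3510 turns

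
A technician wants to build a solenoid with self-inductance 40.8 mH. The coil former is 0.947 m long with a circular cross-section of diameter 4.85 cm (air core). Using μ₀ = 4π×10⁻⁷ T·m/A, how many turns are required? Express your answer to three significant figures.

A = π(d/2)² = π(2.425×10^-2 m)² = 1.847×10^-3 m².
From L = μ₀N²A/ℓ, N = √(Lℓ / (μ₀A)).
N = √[(4.080×10^-2)(0.947) / ((4π×10⁻⁷)×1.847×10^-3)] = √(1.664×10^7) ≈ 4079.6.

N ≈ 4080 turns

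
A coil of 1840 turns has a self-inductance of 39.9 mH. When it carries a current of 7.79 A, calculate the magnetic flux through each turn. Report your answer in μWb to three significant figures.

From L = NΦ_B/I, the flux per turn is Φ_B = LI/N.
Φ_B = (3.990×10^-2 H)(7.79 A)/1840 = 1.689×10^-4 Wb.

Φ_B ≈ 169 μWb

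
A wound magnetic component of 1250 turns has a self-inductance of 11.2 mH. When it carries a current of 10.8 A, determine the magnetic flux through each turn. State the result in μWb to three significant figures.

From L = NΦ_B/I, the flux per turn is Φ_B = LI/N.
Φ_B = (1.120×10^-2 H)(10.8 A)/1250 = 9.677×10^-5 Wb.

Φ_B ≈ 96.8 μWb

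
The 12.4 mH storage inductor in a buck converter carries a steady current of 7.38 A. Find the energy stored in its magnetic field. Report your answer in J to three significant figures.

U ≈ 0.338 J

Stored magnetic energy: U = ½LI².
U = ½(1.240×10^-2 H)(7.38 A)² = 0.3377 J.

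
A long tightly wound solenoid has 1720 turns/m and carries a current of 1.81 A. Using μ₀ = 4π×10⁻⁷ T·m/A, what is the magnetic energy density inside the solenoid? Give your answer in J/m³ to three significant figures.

u ≈ 6.09 J/m³

B = μ₀nI = (4π×10⁻⁷)(1.720×10^3)(1.81) = 3.912×10^-3 T.
u = B²/(2μ₀) = (3.912×10^-3)²/(2×4π×10⁻⁷) = 6.09 J/m³.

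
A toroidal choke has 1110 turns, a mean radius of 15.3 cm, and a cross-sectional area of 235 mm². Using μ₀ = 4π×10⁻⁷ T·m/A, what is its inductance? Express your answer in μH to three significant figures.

For a thin toroid, L = μ₀N²A/(2πR).
L = (4π×10⁻⁷)(1110)²(2.350×10^-4) / (2π×0.153 m) = 3.7849×10^-4 H.

L ≈ 378 μH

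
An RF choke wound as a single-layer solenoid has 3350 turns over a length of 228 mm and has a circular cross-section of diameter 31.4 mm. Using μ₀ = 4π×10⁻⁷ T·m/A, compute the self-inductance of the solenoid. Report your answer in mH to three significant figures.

L ≈ 47.9 mH

A = π(d/2)² = π(1.570×10^-2 m)² = 7.744×10^-4 m².
For a long solenoid, L = μ₀N²A/ℓ.
L = (4π×10⁻⁷)(3350)²(7.744×10^-4)/(0.228 m) = 4.790×10^-2 H.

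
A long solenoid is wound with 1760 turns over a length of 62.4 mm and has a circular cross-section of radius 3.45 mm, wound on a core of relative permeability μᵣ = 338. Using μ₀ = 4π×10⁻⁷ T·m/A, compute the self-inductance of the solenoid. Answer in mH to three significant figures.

A = πr² = π(3.450×10^-3 m)² = 3.739×10^-5 m².
For a long solenoid, L = μ₀μᵣN²A/ℓ.
L = (4π×10⁻⁷)(338)(1760)²(3.739×10^-5)/(6.240×10^-2 m) = 0.7884 H.

L ≈ 788 mH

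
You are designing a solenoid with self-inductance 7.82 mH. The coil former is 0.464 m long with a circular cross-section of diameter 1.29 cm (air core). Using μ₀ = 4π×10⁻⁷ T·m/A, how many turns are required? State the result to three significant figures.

N ≈ 4700 turns

A = π(d/2)² = π(6.450×10^-3 m)² = 1.307×10^-4 m².
From L = μ₀N²A/ℓ, N = √(Lℓ / (μ₀A)).
N = √[(7.820×10^-3)(0.464) / ((4π×10⁻⁷)×1.307×10^-4)] = √(2.209×10^7) ≈ 4700.3.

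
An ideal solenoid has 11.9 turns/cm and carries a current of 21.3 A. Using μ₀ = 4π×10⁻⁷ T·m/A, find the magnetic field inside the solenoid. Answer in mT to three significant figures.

Inside a long solenoid, B = μ₀nI.
B = (4π×10⁻⁷)(1.190×10^3 m⁻¹)(21.3 A) = 3.185×10^-2 T.

B ≈ 31.9 mT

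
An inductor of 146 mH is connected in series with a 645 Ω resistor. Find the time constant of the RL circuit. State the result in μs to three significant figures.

τ ≈ 226 μs

τ = L/R = (0.146 H)/(645 Ω) = 2.264×10^-4 s.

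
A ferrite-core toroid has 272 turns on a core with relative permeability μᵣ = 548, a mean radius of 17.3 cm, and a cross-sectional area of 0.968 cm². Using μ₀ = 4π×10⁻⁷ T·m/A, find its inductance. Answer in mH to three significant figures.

L ≈ 4.54 mH

For a thin toroid, L = μ₀μᵣN²A/(2πR).
L = (4π×10⁻⁷)(548)(272)²(9.680×10^-5) / (2π×0.173 m) = 4.537×10^-3 H.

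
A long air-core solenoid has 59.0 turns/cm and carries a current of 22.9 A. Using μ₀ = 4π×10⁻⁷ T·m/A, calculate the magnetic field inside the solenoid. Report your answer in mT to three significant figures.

Inside a long solenoid, B = μ₀nI.
B = (4π×10⁻⁷)(5.900×10^3 m⁻¹)(22.9 A) = 0.1698 T.

B ≈ 170 mT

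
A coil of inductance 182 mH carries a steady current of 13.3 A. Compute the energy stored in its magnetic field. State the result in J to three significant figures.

Stored magnetic energy: U = ½LI².
U = ½(0.182 H)(13.3 A)² = 16.1 J.

U ≈ 16.1 J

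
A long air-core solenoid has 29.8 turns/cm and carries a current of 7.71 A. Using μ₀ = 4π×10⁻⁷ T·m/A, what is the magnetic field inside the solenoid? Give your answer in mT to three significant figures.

B ≈ 28.9 mT

Inside a long solenoid, B = μ₀nI.
B = (4π×10⁻⁷)(2.980×10^3 m⁻¹)(7.71 A) = 2.887×10^-2 T.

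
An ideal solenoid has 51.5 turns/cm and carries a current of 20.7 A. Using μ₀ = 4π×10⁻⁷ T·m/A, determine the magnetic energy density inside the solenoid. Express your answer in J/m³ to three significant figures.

u ≈ 7140 J/m³

B = μ₀nI = (4π×10⁻⁷)(5.150×10^3)(20.7) = 0.134 T.
u = B²/(2μ₀) = (0.134)²/(2×4π×10⁻⁷) = 7.141×10^3 J/m³.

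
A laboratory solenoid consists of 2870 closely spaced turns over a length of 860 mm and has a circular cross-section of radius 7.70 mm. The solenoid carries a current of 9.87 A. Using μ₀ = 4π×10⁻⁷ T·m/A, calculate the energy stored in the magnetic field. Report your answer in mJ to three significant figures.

U ≈ 109 mJ

A = πr² = π(7.700×10^-3 m)² = 1.863×10^-4 m².
L = μ₀N²A/ℓ = (4π×10⁻⁷)(2870)²(1.863×10^-4)/(0.86) = 2.242×10^-3 H.
U = ½LI² = ½(2.242×10^-3)(9.87)² = 0.1092 J.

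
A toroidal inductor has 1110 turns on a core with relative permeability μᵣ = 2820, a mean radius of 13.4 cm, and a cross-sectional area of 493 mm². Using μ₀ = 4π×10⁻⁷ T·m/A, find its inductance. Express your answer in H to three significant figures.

For a thin toroid, L = μ₀μᵣN²A/(2πR).
L = (4π×10⁻⁷)(2820)(1110)²(4.930×10^-4) / (2π×0.134 m) = 2.557 H.

L ≈ 2.56 H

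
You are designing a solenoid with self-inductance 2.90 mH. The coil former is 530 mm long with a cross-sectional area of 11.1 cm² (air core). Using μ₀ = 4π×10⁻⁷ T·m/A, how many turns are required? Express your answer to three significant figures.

N ≈ 1050 turns

A = 11.1 cm² = 1.110×10^-3 m².
From L = μ₀N²A/ℓ, N = √(Lℓ / (μ₀A)).
N = √[(2.900×10^-3)(0.53) / ((4π×10⁻⁷)×1.110×10^-3)] = √(1.102×10^6) ≈ 1049.7.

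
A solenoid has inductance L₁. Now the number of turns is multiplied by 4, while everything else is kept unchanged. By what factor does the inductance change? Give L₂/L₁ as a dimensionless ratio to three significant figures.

For a solenoid, L ∝ μᵣN²A/ℓ.
L₂/L₁ = (4)^2 = 16.0.

L₂/L₁ = 16.0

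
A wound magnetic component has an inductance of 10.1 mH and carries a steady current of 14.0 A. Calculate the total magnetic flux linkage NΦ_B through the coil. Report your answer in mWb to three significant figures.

From L = NΦ_B/I, the flux linkage is NΦ_B = LI.
NΦ_B = (1.010×10^-2 H)(14.0 A) = 0.1414 Wb.

NΦ_B ≈ 141 mWb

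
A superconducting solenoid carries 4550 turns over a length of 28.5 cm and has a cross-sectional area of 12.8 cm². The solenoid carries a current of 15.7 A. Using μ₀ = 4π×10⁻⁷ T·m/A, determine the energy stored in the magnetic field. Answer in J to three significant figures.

A = 12.8 cm² = 1.280×10^-3 m².
L = μ₀N²A/ℓ = (4π×10⁻⁷)(4550)²(1.280×10^-3)/(0.285) = 0.1168 H.
U = ½LI² = ½(0.1168)(15.7)² = 14.4 J.

U ≈ 14.4 J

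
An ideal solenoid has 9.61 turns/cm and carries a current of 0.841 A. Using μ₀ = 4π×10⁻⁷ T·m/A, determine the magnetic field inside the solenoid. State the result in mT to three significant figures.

Inside a long solenoid, B = μ₀nI.
B = (4π×10⁻⁷)(961 m⁻¹)(0.841 A) = 1.016×10^-3 T.

B ≈ 1.02 mT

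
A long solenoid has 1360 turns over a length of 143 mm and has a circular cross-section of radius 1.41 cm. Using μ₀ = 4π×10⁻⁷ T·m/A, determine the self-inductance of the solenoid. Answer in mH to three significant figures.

A = πr² = π(1.410×10^-2 m)² = 6.246×10^-4 m².
For a long solenoid, L = μ₀N²A/ℓ.
L = (4π×10⁻⁷)(1360)²(6.246×10^-4)/(0.143 m) = 1.015×10^-2 H.

L ≈ 10.2 mH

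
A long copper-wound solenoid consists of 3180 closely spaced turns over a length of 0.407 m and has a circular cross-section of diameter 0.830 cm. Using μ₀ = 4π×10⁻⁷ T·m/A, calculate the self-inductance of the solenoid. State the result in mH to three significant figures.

L ≈ 1.69 mH

A = π(d/2)² = π(4.150×10^-3 m)² = 5.411×10^-5 m².
For a long solenoid, L = μ₀N²A/ℓ.
L = (4π×10⁻⁷)(3180)²(5.411×10^-5)/(0.407 m) = 1.689×10^-3 H.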